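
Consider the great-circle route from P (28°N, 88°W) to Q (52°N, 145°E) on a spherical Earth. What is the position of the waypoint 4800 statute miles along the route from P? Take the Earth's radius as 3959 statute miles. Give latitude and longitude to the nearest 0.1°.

Write both endpoints as unit vectors p₁, p₂ with components (cos φ cos λ, cos φ sin λ, sin φ).
The central angle between the endpoints is δ = arccos(p₁·p₂) ≈ 1.528 rad (87.5°). The total great-circle distance is δ·R ≈ 1.528 × 3959 ≈ 6049 mi, so the target fraction is f = 4800/6049 ≈ 0.793.
Interpolate at f ≈ 0.793 with slerp weights a = sin((1−f)δ)/sin δ ≈ 0.311, b = sin(fδ)/sin δ ≈ 0.937.
p = a·p₁ + b·p₂ ≈ (-0.463, 0.057, 0.884); φ = arcsin(p_z) ≈ 62.18°, λ = atan2(p_y, p_x) ≈ 173.00°.

≈ (62.2°N, 173.0°E)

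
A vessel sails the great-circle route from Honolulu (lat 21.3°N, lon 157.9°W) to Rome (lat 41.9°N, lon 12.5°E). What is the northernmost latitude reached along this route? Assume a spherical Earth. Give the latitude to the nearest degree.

The great circle lies in the plane with unit normal n̂ = (p₁ × p₂)/|p₁ × p₂|.
Here n̂_z ≈ +0.129; the vertex latitude is φ_max = arccos|n̂_z| ≈ 82.6°.
Check via Clairaut: cos φ_max = |cos φ₁| · sin C = cos(21.3°)·sin(8.0°) ≈ 0.129, again giving ≈ 82.6°.

≈ 83°N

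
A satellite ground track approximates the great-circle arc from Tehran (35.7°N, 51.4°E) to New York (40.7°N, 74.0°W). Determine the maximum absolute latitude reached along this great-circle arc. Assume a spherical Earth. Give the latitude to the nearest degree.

≈ 60°N

The great circle lies in the plane with unit normal n̂ = (p₁ × p₂)/|p₁ × p₂|.
Here n̂_z ≈ -0.502; the vertex latitude is φ_max = arccos|n̂_z| ≈ 59.9°.
Check via Clairaut: cos φ_max = |cos φ₁| · sin C = cos(35.7°)·sin(38.2°) ≈ 0.502, again giving ≈ 59.9°.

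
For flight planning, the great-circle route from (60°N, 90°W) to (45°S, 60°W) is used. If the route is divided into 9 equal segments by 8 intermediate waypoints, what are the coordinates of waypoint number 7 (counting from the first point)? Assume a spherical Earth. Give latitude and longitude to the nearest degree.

The haversine formula gives a central angle δ ≈ 1.882 rad (107.8°) between the endpoints.
Interpolate at f = 7/9 with slerp weights a = sin((1−f)δ)/sin δ ≈ 0.427, b = sin(fδ)/sin δ ≈ 1.044.
p = a·p₁ + b·p₂ ≈ (0.369, -0.853, -0.369); φ = arcsin(p_z) ≈ -21.66°, λ = atan2(p_y, p_x) ≈ -66.59°.

≈ (22°S, 67°W)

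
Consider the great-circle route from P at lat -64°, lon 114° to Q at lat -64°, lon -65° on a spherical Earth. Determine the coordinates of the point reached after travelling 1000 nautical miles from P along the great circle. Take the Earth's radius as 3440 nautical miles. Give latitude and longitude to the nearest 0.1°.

≈ lat -80.7°, lon 113.0°

Convert each endpoint to a unit vector on the sphere (x = cos φ cos λ, y = cos φ sin λ, z = sin φ).
The central angle between the endpoints is δ = arccos(p₁·p₂) ≈ 0.908 rad (52.0°). The total great-circle distance is δ·R ≈ 0.908 × 3440 ≈ 3122 nmi, so the target fraction is f = 1000/3122 ≈ 0.320.
Interpolate at f ≈ 0.320 with slerp weights a = sin((1−f)δ)/sin δ ≈ 0.734, b = sin(fδ)/sin δ ≈ 0.364.
p = a·p₁ + b·p₂ ≈ (-0.064, 0.149, -0.987); φ = arcsin(p_z) ≈ -80.65°, λ = atan2(p_y, p_x) ≈ 113.02°.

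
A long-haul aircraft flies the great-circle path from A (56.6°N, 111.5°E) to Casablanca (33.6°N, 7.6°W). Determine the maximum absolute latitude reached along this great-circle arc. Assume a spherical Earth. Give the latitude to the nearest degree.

The great circle lies in the plane with unit normal n̂ = (p₁ × p₂)/|p₁ × p₂|.
Here n̂_z ≈ -0.413; the vertex latitude is φ_max = arccos|n̂_z| ≈ 65.6°.
Check via Clairaut: cos φ_max = |cos φ₁| · sin C = cos(56.6°)·sin(48.5°) ≈ 0.413, again giving ≈ 65.6°.

≈ 66°N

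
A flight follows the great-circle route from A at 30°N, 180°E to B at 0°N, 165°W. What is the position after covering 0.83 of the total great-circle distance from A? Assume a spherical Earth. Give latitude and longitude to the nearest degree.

≈ 5°N, 167°W

Convert each endpoint to a unit vector on the sphere (x = cos φ cos λ, y = cos φ sin λ, z = sin φ).
The central angle between the endpoints is δ = arccos(p₁·p₂) ≈ 0.580 rad (33.2°).
Interpolate at f = 0.83 with slerp weights a = sin((1−f)δ)/sin δ ≈ 0.180, b = sin(fδ)/sin δ ≈ 0.845.
p = a·p₁ + b·p₂ ≈ (-0.972, -0.219, 0.090); φ = arcsin(p_z) ≈ 5.15°, λ = atan2(p_y, p_x) ≈ -167.32°.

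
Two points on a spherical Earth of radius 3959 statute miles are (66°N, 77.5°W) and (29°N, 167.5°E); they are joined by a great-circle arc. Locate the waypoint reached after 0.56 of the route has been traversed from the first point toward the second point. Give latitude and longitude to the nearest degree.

Convert each endpoint to a unit vector on the sphere (x = cos φ cos λ, y = cos φ sin λ, z = sin φ).
The central angle between the endpoints is δ = arccos(p₁·p₂) ≈ 1.274 rad (73.0°).
Interpolate at f = 0.56 with slerp weights a = sin((1−f)δ)/sin δ ≈ 0.556, b = sin(fδ)/sin δ ≈ 0.684.
p = a·p₁ + b·p₂ ≈ (-0.535, -0.091, 0.840); φ = arcsin(p_z) ≈ 57.10°, λ = atan2(p_y, p_x) ≈ -170.33°.

≈ (57°N, 170°W)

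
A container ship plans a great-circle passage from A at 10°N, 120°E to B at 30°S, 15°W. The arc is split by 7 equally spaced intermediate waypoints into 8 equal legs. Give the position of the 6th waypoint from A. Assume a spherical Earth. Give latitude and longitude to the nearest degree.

≈ 33°S, 24°E

The haversine formula gives a central angle δ ≈ 2.332 rad (133.6°) between the endpoints.
Interpolate at f = 6/8 with slerp weights a = sin((1−f)δ)/sin δ ≈ 0.761, b = sin(fδ)/sin δ ≈ 1.359.
p = a·p₁ + b·p₂ ≈ (0.763, 0.344, -0.548); φ = arcsin(p_z) ≈ -33.21°, λ = atan2(p_y, p_x) ≈ 24.27°.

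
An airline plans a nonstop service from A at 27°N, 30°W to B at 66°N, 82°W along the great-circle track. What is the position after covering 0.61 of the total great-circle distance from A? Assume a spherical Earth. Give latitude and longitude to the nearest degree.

≈ 54°N, 51°W

From cos δ = sin φ₁ sin φ₂ + cos φ₁ cos φ₂ cos Δλ, the central angle is δ ≈ 0.879 rad (50.4°).
Interpolate at f = 0.61 with slerp weights a = sin((1−f)δ)/sin δ ≈ 0.436, b = sin(fδ)/sin δ ≈ 0.663.
p = a·p₁ + b·p₂ ≈ (0.374, -0.462, 0.804); φ = arcsin(p_z) ≈ 53.53°, λ = atan2(p_y, p_x) ≈ -50.96°.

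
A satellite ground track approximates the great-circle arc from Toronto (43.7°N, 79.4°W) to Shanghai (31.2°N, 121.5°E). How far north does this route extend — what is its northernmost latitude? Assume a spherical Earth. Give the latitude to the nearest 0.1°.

≈ 76.9°N

The great circle lies in the plane with unit normal n̂ = (p₁ × p₂)/|p₁ × p₂|.
Here n̂_z ≈ -0.226; the vertex latitude is φ_max = arccos|n̂_z| ≈ 76.9°.
Check via Clairaut: cos φ_max = |cos φ₁| · sin C = cos(43.7°)·sin(18.2°) ≈ 0.226, again giving ≈ 76.9°.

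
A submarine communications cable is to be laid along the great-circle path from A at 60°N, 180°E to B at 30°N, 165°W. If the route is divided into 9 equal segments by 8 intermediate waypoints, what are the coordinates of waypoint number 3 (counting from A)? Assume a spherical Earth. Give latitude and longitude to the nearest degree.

Convert each endpoint to a unit vector on the sphere (x = cos φ cos λ, y = cos φ sin λ, z = sin φ).
The central angle between the endpoints is δ = arccos(p₁·p₂) ≈ 0.552 rad (31.6°).
Interpolate at f = 3/9 with slerp weights a = sin((1−f)δ)/sin δ ≈ 0.686, b = sin(fδ)/sin δ ≈ 0.349.
p = a·p₁ + b·p₂ ≈ (-0.635, -0.078, 0.769); φ = arcsin(p_z) ≈ 50.23°, λ = atan2(p_y, p_x) ≈ -172.98°.

≈ 50°N, 173°W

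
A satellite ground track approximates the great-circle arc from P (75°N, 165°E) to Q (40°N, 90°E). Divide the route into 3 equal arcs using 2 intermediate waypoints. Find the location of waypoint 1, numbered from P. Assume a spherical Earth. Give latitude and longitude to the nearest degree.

Write both endpoints as unit vectors p₁, p₂ with components (cos φ cos λ, cos φ sin λ, sin φ).
The central angle between the endpoints is δ = arccos(p₁·p₂) ≈ 0.834 rad (47.8°).
Interpolate at f = 1/3 with slerp weights a = sin((1−f)δ)/sin δ ≈ 0.713, b = sin(fδ)/sin δ ≈ 0.371.
p = a·p₁ + b·p₂ ≈ (-0.178, 0.332, 0.926); φ = arcsin(p_z) ≈ 67.89°, λ = atan2(p_y, p_x) ≈ 118.25°.

≈ (68°N, 118°E)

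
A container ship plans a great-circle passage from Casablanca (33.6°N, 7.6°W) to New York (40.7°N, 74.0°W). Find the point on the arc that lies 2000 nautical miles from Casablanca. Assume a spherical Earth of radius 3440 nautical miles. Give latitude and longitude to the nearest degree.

Write both endpoints as unit vectors p₁, p₂ with components (cos φ cos λ, cos φ sin λ, sin φ).
The central angle between the endpoints is δ = arccos(p₁·p₂) ≈ 0.910 rad (52.1°). The total great-circle distance is δ·R ≈ 0.910 × 3440 ≈ 3131 nmi, so the target fraction is f = 2000/3131 ≈ 0.639.
Interpolate at f ≈ 0.639 with slerp weights a = sin((1−f)δ)/sin δ ≈ 0.409, b = sin(fδ)/sin δ ≈ 0.696.
p = a·p₁ + b·p₂ ≈ (0.483, -0.552, 0.680); φ = arcsin(p_z) ≈ 42.83°, λ = atan2(p_y, p_x) ≈ -48.82°.

≈ 43°N, 49°W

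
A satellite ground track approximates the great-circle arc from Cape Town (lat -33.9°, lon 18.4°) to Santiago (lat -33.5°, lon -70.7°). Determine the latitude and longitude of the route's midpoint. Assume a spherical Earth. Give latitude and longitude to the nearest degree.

Write both endpoints as unit vectors p₁, p₂ with components (cos φ cos λ, cos φ sin λ, sin φ).
The central angle between the endpoints is δ = arccos(p₁·p₂) ≈ 1.246 rad (71.4°).
Interpolate at f = 1/2 with slerp weights a = sin((1−f)δ)/sin δ ≈ 0.616, b = sin(fδ)/sin δ ≈ 0.616.
p = a·p₁ + b·p₂ ≈ (0.655, -0.323, -0.683); φ = arcsin(p_z) ≈ -43.10°, λ = atan2(p_y, p_x) ≈ -26.28°.

≈ lat -43°, lon -26°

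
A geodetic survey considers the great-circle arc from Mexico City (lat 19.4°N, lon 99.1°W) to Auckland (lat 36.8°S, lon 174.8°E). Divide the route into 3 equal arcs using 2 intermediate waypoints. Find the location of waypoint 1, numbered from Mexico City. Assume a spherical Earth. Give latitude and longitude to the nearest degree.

Convert each endpoint to a unit vector on the sphere (x = cos φ cos λ, y = cos φ sin λ, z = sin φ).
The central angle between the endpoints is δ = arccos(p₁·p₂) ≈ 1.719 rad (98.5°).
Interpolate at f = 1/3 with slerp weights a = sin((1−f)δ)/sin δ ≈ 0.921, b = sin(fδ)/sin δ ≈ 0.548.
p = a·p₁ + b·p₂ ≈ (-0.575, -0.818, -0.022); φ = arcsin(p_z) ≈ -1.28°, λ = atan2(p_y, p_x) ≈ -125.08°.

≈ lat 1°S, lon 125°W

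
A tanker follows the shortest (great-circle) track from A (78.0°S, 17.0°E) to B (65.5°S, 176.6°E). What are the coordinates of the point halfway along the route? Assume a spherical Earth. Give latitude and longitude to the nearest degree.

≈ (83°S, 158°E)

Convert each endpoint to a unit vector on the sphere (x = cos φ cos λ, y = cos φ sin λ, z = sin φ).
The central angle between the endpoints is δ = arccos(p₁·p₂) ≈ 0.628 rad (36.0°).
Interpolate at f = 1/2 with slerp weights a = sin((1−f)δ)/sin δ ≈ 0.526, b = sin(fδ)/sin δ ≈ 0.526.
p = a·p₁ + b·p₂ ≈ (-0.113, 0.045, -0.993); φ = arcsin(p_z) ≈ -83.01°, λ = atan2(p_y, p_x) ≈ 158.35°.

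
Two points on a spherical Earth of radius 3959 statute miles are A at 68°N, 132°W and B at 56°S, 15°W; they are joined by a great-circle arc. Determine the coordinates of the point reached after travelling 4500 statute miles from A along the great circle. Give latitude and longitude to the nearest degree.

Write both endpoints as unit vectors p₁, p₂ with components (cos φ cos λ, cos φ sin λ, sin φ).
The central angle between the endpoints is δ = arccos(p₁·p₂) ≈ 2.614 rad (149.7°). The total great-circle distance is δ·R ≈ 2.614 × 3959 ≈ 10347 mi, so the target fraction is f = 4500/10347 ≈ 0.435.
Interpolate at f ≈ 0.435 with slerp weights a = sin((1−f)δ)/sin δ ≈ 1.976, b = sin(fδ)/sin δ ≈ 1.800.
p = a·p₁ + b·p₂ ≈ (0.477, -0.811, 0.339); φ = arcsin(p_z) ≈ 19.83°, λ = atan2(p_y, p_x) ≈ -59.51°.

≈ 20°N, 60°W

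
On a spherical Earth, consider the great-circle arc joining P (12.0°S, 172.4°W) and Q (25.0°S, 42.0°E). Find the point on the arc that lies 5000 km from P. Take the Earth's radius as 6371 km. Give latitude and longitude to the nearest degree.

The haversine formula gives a central angle δ ≈ 2.270 rad (130.1°) between the endpoints. The total great-circle distance is δ·R ≈ 2.270 × 6371 ≈ 14462 km, so the target fraction is f = 5000/14462 ≈ 0.346.
Interpolate at f ≈ 0.346 with slerp weights a = sin((1−f)δ)/sin δ ≈ 1.302, b = sin(fδ)/sin δ ≈ 0.923.
p = a·p₁ + b·p₂ ≈ (-0.640, 0.392, -0.661); φ = arcsin(p_z) ≈ -41.37°, λ = atan2(p_y, p_x) ≈ 148.55°.

≈ (41°S, 149°E)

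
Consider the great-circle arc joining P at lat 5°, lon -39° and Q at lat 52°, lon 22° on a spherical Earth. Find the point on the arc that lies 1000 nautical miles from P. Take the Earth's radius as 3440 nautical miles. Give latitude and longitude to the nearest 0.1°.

Convert each endpoint to a unit vector on the sphere (x = cos φ cos λ, y = cos φ sin λ, z = sin φ).
The central angle between the endpoints is δ = arccos(p₁·p₂) ≈ 1.196 rad (68.5°). The total great-circle distance is δ·R ≈ 1.196 × 3440 ≈ 4114 nmi, so the target fraction is f = 1000/4114 ≈ 0.243.
Interpolate at f ≈ 0.243 with slerp weights a = sin((1−f)δ)/sin δ ≈ 0.845, b = sin(fδ)/sin δ ≈ 0.308.
p = a·p₁ + b·p₂ ≈ (0.830, -0.459, 0.316); φ = arcsin(p_z) ≈ 18.44°, λ = atan2(p_y, p_x) ≈ -28.93°.

≈ lat 18.4°, lon -28.9°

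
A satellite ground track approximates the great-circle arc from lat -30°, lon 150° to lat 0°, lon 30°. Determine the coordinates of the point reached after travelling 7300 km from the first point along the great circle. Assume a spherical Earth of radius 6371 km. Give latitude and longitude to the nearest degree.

≈ lat -25°, lon 75°

From cos δ = sin φ₁ sin φ₂ + cos φ₁ cos φ₂ cos Δλ, the central angle is δ ≈ 2.019 rad (115.7°). The total great-circle distance is δ·R ≈ 2.019 × 6371 ≈ 12861 km, so the target fraction is f = 7300/12861 ≈ 0.568.
Interpolate at f ≈ 0.568 with slerp weights a = sin((1−f)δ)/sin δ ≈ 0.850, b = sin(fδ)/sin δ ≈ 1.011.
p = a·p₁ + b·p₂ ≈ (0.238, 0.873, -0.425); φ = arcsin(p_z) ≈ -25.15°, λ = atan2(p_y, p_x) ≈ 74.77°.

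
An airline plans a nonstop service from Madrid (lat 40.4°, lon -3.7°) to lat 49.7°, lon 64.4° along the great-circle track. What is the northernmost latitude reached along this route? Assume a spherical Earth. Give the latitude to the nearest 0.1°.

The great circle lies in the plane with unit normal n̂ = (p₁ × p₂)/|p₁ × p₂|.
Here n̂_z ≈ +0.622; the vertex latitude is φ_max = arccos|n̂_z| ≈ 51.6°.
Check via Clairaut: cos φ_max = |cos φ₁| · sin C = cos(40.4°)·sin(54.7°) ≈ 0.622, again giving ≈ 51.6°.

≈ 51.6°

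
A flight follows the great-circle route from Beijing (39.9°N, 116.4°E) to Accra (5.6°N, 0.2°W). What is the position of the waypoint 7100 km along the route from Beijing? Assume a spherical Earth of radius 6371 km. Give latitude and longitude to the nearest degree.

≈ 33°N, 35°E

Write both endpoints as unit vectors p₁, p₂ with components (cos φ cos λ, cos φ sin λ, sin φ).
The central angle between the endpoints is δ = arccos(p₁·p₂) ≈ 1.854 rad (106.2°). The total great-circle distance is δ·R ≈ 1.854 × 6371 ≈ 11811 km, so the target fraction is f = 7100/11811 ≈ 0.601.
Interpolate at f ≈ 0.601 with slerp weights a = sin((1−f)δ)/sin δ ≈ 0.702, b = sin(fδ)/sin δ ≈ 0.935.
p = a·p₁ + b·p₂ ≈ (0.691, 0.479, 0.541); φ = arcsin(p_z) ≈ 32.78°, λ = atan2(p_y, p_x) ≈ 34.73°.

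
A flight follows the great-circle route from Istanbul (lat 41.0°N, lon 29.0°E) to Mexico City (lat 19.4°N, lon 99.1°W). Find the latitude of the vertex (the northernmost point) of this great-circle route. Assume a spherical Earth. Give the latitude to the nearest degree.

The great circle lies in the plane with unit normal n̂ = (p₁ × p₂)/|p₁ × p₂|.
Here n̂_z ≈ -0.574; the vertex latitude is φ_max = arccos|n̂_z| ≈ 54.9°.
Check via Clairaut: cos φ_max = |cos φ₁| · sin C = cos(41.0°)·sin(49.6°) ≈ 0.574, again giving ≈ 54.9°.

≈ 55°N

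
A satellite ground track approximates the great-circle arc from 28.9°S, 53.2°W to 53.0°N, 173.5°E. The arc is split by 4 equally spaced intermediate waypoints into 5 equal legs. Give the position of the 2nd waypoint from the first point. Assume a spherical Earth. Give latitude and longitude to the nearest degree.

≈ 15°N, 87°W

Convert each endpoint to a unit vector on the sphere (x = cos φ cos λ, y = cos φ sin λ, z = sin φ).
The central angle between the endpoints is δ = arccos(p₁·p₂) ≈ 2.415 rad (138.4°).
Interpolate at f = 2/5 with slerp weights a = sin((1−f)δ)/sin δ ≈ 1.494, b = sin(fδ)/sin δ ≈ 1.238.
p = a·p₁ + b·p₂ ≈ (0.043, -0.963, 0.267); φ = arcsin(p_z) ≈ 15.47°, λ = atan2(p_y, p_x) ≈ -87.43°.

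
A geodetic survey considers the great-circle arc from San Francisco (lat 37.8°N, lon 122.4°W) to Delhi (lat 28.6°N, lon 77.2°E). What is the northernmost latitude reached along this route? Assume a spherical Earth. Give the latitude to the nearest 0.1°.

≈ 75.6°N

The great circle lies in the plane with unit normal n̂ = (p₁ × p₂)/|p₁ × p₂|.
Here n̂_z ≈ -0.249; the vertex latitude is φ_max = arccos|n̂_z| ≈ 75.6°.
Check via Clairaut: cos φ_max = |cos φ₁| · sin C = cos(37.8°)·sin(18.4°) ≈ 0.249, again giving ≈ 75.6°.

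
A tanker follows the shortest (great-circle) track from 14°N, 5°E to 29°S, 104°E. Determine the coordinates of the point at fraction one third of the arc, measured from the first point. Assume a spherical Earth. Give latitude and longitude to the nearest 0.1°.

Convert each endpoint to a unit vector on the sphere (x = cos φ cos λ, y = cos φ sin λ, z = sin φ).
The central angle between the endpoints is δ = arccos(p₁·p₂) ≈ 1.824 rad (104.5°).
Interpolate at f = 1/3 with slerp weights a = sin((1−f)δ)/sin δ ≈ 0.968, b = sin(fδ)/sin δ ≈ 0.590.
p = a·p₁ + b·p₂ ≈ (0.811, 0.582, -0.052); φ = arcsin(p_z) ≈ -2.96°, λ = atan2(p_y, p_x) ≈ 35.68°.

≈ 3.0°S, 35.7°E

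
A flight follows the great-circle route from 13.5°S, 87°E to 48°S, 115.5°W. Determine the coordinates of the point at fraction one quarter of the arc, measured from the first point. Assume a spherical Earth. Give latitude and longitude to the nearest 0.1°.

≈ 40.9°S, 97.4°E

The haversine formula gives a central angle δ ≈ 2.013 rad (115.3°) between the endpoints.
Interpolate at f = 1/4 with slerp weights a = sin((1−f)δ)/sin δ ≈ 1.104, b = sin(fδ)/sin δ ≈ 0.533.
p = a·p₁ + b·p₂ ≈ (-0.097, 0.750, -0.654); φ = arcsin(p_z) ≈ -40.86°, λ = atan2(p_y, p_x) ≈ 97.40°.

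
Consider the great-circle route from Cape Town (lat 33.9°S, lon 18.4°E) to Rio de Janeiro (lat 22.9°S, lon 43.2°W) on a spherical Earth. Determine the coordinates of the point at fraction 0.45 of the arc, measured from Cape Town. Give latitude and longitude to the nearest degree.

≈ lat 33°S, lon 11°W

Convert each endpoint to a unit vector on the sphere (x = cos φ cos λ, y = cos φ sin λ, z = sin φ).
The central angle between the endpoints is δ = arccos(p₁·p₂) ≈ 0.951 rad (54.5°).
Interpolate at f = 0.45 with slerp weights a = sin((1−f)δ)/sin δ ≈ 0.614, b = sin(fδ)/sin δ ≈ 0.510.
p = a·p₁ + b·p₂ ≈ (0.826, -0.161, -0.541); φ = arcsin(p_z) ≈ -32.73°, λ = atan2(p_y, p_x) ≈ -11.02°.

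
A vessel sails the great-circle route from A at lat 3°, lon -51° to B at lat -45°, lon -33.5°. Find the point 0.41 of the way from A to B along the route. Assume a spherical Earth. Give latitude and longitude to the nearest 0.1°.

≈ lat -16.9°, lon -45.2°

Convert each endpoint to a unit vector on the sphere (x = cos φ cos λ, y = cos φ sin λ, z = sin φ).
The central angle between the endpoints is δ = arccos(p₁·p₂) ≈ 0.881 rad (50.5°).
Interpolate at f = 0.41 with slerp weights a = sin((1−f)δ)/sin δ ≈ 0.644, b = sin(fδ)/sin δ ≈ 0.458.
p = a·p₁ + b·p₂ ≈ (0.675, -0.679, -0.290); φ = arcsin(p_z) ≈ -16.87°, λ = atan2(p_y, p_x) ≈ -45.16°.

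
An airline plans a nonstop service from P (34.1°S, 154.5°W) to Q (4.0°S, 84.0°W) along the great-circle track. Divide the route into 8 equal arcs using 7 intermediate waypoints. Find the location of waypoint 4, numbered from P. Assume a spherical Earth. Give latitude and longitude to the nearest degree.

Convert each endpoint to a unit vector on the sphere (x = cos φ cos λ, y = cos φ sin λ, z = sin φ).
The central angle between the endpoints is δ = arccos(p₁·p₂) ≈ 1.251 rad (71.6°).
Interpolate at f = 4/8 with slerp weights a = sin((1−f)δ)/sin δ ≈ 0.617, b = sin(fδ)/sin δ ≈ 0.617.
p = a·p₁ + b·p₂ ≈ (-0.397, -0.832, -0.389); φ = arcsin(p_z) ≈ -22.88°, λ = atan2(p_y, p_x) ≈ -115.50°.

≈ (23°S, 115°W)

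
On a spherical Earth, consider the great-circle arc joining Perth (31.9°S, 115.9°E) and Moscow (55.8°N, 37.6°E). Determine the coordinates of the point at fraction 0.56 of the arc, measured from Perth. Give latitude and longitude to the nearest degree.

Write both endpoints as unit vectors p₁, p₂ with components (cos φ cos λ, cos φ sin λ, sin φ).
The central angle between the endpoints is δ = arccos(p₁·p₂) ≈ 1.918 rad (109.9°).
Interpolate at f = 0.56 with slerp weights a = sin((1−f)δ)/sin δ ≈ 0.795, b = sin(fδ)/sin δ ≈ 0.935.
p = a·p₁ + b·p₂ ≈ (0.122, 0.928, 0.353); φ = arcsin(p_z) ≈ 20.69°, λ = atan2(p_y, p_x) ≈ 82.53°.

≈ (21°N, 83°E)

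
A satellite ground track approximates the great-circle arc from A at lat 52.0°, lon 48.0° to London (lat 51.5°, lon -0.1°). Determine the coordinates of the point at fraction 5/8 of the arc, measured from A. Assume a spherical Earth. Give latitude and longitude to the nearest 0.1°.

≈ lat 54.0°, lon 17.6°

The haversine formula gives a central angle δ ≈ 0.510 rad (29.2°) between the endpoints.
Interpolate at f = 5/8 with slerp weights a = sin((1−f)δ)/sin δ ≈ 0.389, b = sin(fδ)/sin δ ≈ 0.642.
p = a·p₁ + b·p₂ ≈ (0.560, 0.177, 0.809); φ = arcsin(p_z) ≈ 54.02°, λ = atan2(p_y, p_x) ≈ 17.58°.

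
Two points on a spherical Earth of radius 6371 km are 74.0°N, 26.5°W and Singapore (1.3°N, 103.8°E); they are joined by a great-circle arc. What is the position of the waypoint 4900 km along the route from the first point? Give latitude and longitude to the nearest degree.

Write both endpoints as unit vectors p₁, p₂ with components (cos φ cos λ, cos φ sin λ, sin φ).
The central angle between the endpoints is δ = arccos(p₁·p₂) ≈ 1.728 rad (99.0°). The total great-circle distance is δ·R ≈ 1.728 × 6371 ≈ 11008 km, so the target fraction is f = 4900/11008 ≈ 0.445.
Interpolate at f ≈ 0.445 with slerp weights a = sin((1−f)δ)/sin δ ≈ 0.829, b = sin(fδ)/sin δ ≈ 0.704.
p = a·p₁ + b·p₂ ≈ (0.036, 0.582, 0.813); φ = arcsin(p_z) ≈ 54.35°, λ = atan2(p_y, p_x) ≈ 86.41°.

≈ 54°N, 86°E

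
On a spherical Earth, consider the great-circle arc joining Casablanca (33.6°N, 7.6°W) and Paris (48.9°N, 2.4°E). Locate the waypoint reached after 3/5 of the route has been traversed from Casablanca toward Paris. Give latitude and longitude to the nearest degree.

The haversine formula gives a central angle δ ≈ 0.297 rad (17.0°) between the endpoints.
Interpolate at f = 3/5 with slerp weights a = sin((1−f)δ)/sin δ ≈ 0.405, b = sin(fδ)/sin δ ≈ 0.606.
p = a·p₁ + b·p₂ ≈ (0.732, -0.028, 0.681); φ = arcsin(p_z) ≈ 42.89°, λ = atan2(p_y, p_x) ≈ -2.19°.

≈ 43°N, 2°W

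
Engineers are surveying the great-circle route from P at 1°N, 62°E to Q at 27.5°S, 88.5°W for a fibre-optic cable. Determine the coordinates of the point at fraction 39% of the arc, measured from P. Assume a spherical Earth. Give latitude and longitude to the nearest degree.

≈ 35°S, 18°E

Write both endpoints as unit vectors p₁, p₂ with components (cos φ cos λ, cos φ sin λ, sin φ).
The central angle between the endpoints is δ = arccos(p₁·p₂) ≈ 2.465 rad (141.3°).
Interpolate at f = 0.39 with slerp weights a = sin((1−f)δ)/sin δ ≈ 1.594, b = sin(fδ)/sin δ ≈ 1.310.
p = a·p₁ + b·p₂ ≈ (0.779, 0.246, -0.577); φ = arcsin(p_z) ≈ -35.26°, λ = atan2(p_y, p_x) ≈ 17.50°.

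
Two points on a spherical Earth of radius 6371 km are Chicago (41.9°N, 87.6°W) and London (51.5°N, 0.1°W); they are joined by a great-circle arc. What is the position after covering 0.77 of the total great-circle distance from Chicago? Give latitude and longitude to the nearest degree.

≈ (56°N, 21°W)

Write both endpoints as unit vectors p₁, p₂ with components (cos φ cos λ, cos φ sin λ, sin φ).
The central angle between the endpoints is δ = arccos(p₁·p₂) ≈ 0.997 rad (57.1°).
Interpolate at f = 0.77 with slerp weights a = sin((1−f)δ)/sin δ ≈ 0.271, b = sin(fδ)/sin δ ≈ 0.827.
p = a·p₁ + b·p₂ ≈ (0.523, -0.202, 0.828); φ = arcsin(p_z) ≈ 55.88°, λ = atan2(p_y, p_x) ≈ -21.13°.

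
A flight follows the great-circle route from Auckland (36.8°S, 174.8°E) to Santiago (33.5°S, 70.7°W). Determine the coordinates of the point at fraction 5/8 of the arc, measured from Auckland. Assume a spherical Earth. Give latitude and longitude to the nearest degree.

≈ 51°S, 109°W

Write both endpoints as unit vectors p₁, p₂ with components (cos φ cos λ, cos φ sin λ, sin φ).
The central angle between the endpoints is δ = arccos(p₁·p₂) ≈ 1.517 rad (86.9°).
Interpolate at f = 5/8 with slerp weights a = sin((1−f)δ)/sin δ ≈ 0.539, b = sin(fδ)/sin δ ≈ 0.814.
p = a·p₁ + b·p₂ ≈ (-0.206, -0.601, -0.772); φ = arcsin(p_z) ≈ -50.55°, λ = atan2(p_y, p_x) ≈ -108.92°.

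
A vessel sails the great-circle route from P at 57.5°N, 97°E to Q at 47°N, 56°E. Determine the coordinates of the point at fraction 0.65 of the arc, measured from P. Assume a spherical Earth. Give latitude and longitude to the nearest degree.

≈ 52°N, 68°E

Convert each endpoint to a unit vector on the sphere (x = cos φ cos λ, y = cos φ sin λ, z = sin φ).
The central angle between the endpoints is δ = arccos(p₁·p₂) ≈ 0.466 rad (26.7°).
Interpolate at f = 0.65 with slerp weights a = sin((1−f)δ)/sin δ ≈ 0.361, b = sin(fδ)/sin δ ≈ 0.664.
p = a·p₁ + b·p₂ ≈ (0.230, 0.568, 0.790); φ = arcsin(p_z) ≈ 52.22°, λ = atan2(p_y, p_x) ≈ 68.00°.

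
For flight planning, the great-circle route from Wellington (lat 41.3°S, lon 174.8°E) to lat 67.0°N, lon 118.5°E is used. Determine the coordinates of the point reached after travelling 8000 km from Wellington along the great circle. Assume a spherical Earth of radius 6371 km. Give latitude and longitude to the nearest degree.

≈ lat 27°N, lon 152°E

Convert each endpoint to a unit vector on the sphere (x = cos φ cos λ, y = cos φ sin λ, z = sin φ).
The central angle between the endpoints is δ = arccos(p₁·p₂) ≈ 2.032 rad (116.4°). The total great-circle distance is δ·R ≈ 2.032 × 6371 ≈ 12943 km, so the target fraction is f = 8000/12943 ≈ 0.618.
Interpolate at f ≈ 0.618 with slerp weights a = sin((1−f)δ)/sin δ ≈ 0.782, b = sin(fδ)/sin δ ≈ 1.061.
p = a·p₁ + b·p₂ ≈ (-0.783, 0.418, 0.461); φ = arcsin(p_z) ≈ 27.45°, λ = atan2(p_y, p_x) ≈ 151.92°.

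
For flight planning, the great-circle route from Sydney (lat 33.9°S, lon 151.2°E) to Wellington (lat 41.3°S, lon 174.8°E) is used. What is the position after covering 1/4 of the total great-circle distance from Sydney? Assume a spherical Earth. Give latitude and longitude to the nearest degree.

From cos δ = sin φ₁ sin φ₂ + cos φ₁ cos φ₂ cos Δλ, the central angle is δ ≈ 0.350 rad (20.0°).
Interpolate at f = 1/4 with slerp weights a = sin((1−f)δ)/sin δ ≈ 0.757, b = sin(fδ)/sin δ ≈ 0.255.
p = a·p₁ + b·p₂ ≈ (-0.741, 0.320, -0.590); φ = arcsin(p_z) ≈ -36.18°, λ = atan2(p_y, p_x) ≈ 156.65°.

≈ lat 36°S, lon 157°E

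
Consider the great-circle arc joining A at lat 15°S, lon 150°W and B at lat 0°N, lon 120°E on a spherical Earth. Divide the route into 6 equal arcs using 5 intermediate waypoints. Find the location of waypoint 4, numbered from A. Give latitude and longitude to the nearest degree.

≈ lat 7°S, lon 149°E

Convert each endpoint to a unit vector on the sphere (x = cos φ cos λ, y = cos φ sin λ, z = sin φ).
The central angle between the endpoints is δ = arccos(p₁·p₂) ≈ 1.571 rad (90.0°).
Interpolate at f = 4/6 with slerp weights a = sin((1−f)δ)/sin δ ≈ 0.500, b = sin(fδ)/sin δ ≈ 0.866.
p = a·p₁ + b·p₂ ≈ (-0.851, 0.509, -0.129); φ = arcsin(p_z) ≈ -7.44°, λ = atan2(p_y, p_x) ≈ 149.15°.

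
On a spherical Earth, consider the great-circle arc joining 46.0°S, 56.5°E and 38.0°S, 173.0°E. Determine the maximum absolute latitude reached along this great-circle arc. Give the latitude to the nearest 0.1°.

The great circle lies in the plane with unit normal n̂ = (p₁ × p₂)/|p₁ × p₂|.
Here n̂_z ≈ +0.500; the vertex latitude is φ_max = arccos|n̂_z| ≈ 60.0°.
Check via Clairaut: cos φ_max = |cos φ₁| · sin C = cos(46.0°)·sin(134.0°) ≈ 0.500, again giving ≈ 60.0°.

≈ 60.0°S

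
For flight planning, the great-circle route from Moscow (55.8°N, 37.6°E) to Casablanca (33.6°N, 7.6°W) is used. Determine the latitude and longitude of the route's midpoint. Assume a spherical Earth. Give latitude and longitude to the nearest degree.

Write both endpoints as unit vectors p₁, p₂ with components (cos φ cos λ, cos φ sin λ, sin φ).
The central angle between the endpoints is δ = arccos(p₁·p₂) ≈ 0.664 rad (38.0°).
Interpolate at f = 1/2 with slerp weights a = sin((1−f)δ)/sin δ ≈ 0.529, b = sin(fδ)/sin δ ≈ 0.529.
p = a·p₁ + b·p₂ ≈ (0.672, 0.123, 0.730); φ = arcsin(p_z) ≈ 46.89°, λ = atan2(p_y, p_x) ≈ 10.38°.

≈ 47°N, 10°E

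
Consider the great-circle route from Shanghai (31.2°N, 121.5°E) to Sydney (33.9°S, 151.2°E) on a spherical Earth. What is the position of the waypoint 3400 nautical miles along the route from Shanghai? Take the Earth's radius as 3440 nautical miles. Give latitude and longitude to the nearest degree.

Write both endpoints as unit vectors p₁, p₂ with components (cos φ cos λ, cos φ sin λ, sin φ).
The central angle between the endpoints is δ = arccos(p₁·p₂) ≈ 1.237 rad (70.9°). The total great-circle distance is δ·R ≈ 1.237 × 3440 ≈ 4255 nmi, so the target fraction is f = 3400/4255 ≈ 0.799.
Interpolate at f ≈ 0.799 with slerp weights a = sin((1−f)δ)/sin δ ≈ 0.260, b = sin(fδ)/sin δ ≈ 0.884.
p = a·p₁ + b·p₂ ≈ (-0.759, 0.543, -0.358); φ = arcsin(p_z) ≈ -20.99°, λ = atan2(p_y, p_x) ≈ 144.41°.

≈ (21°S, 144°E)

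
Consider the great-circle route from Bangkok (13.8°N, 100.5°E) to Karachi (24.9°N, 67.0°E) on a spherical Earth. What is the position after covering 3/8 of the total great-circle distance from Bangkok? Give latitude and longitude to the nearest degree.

Write both endpoints as unit vectors p₁, p₂ with components (cos φ cos λ, cos φ sin λ, sin φ).
The central angle between the endpoints is δ = arccos(p₁·p₂) ≈ 0.583 rad (33.4°).
Interpolate at f = 3/8 with slerp weights a = sin((1−f)δ)/sin δ ≈ 0.647, b = sin(fδ)/sin δ ≈ 0.394.
p = a·p₁ + b·p₂ ≈ (0.025, 0.947, 0.320); φ = arcsin(p_z) ≈ 18.68°, λ = atan2(p_y, p_x) ≈ 88.48°.

≈ 19°N, 88°E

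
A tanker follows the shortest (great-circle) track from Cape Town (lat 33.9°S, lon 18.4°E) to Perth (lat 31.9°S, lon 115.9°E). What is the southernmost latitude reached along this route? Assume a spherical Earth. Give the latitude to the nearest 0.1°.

The great circle lies in the plane with unit normal n̂ = (p₁ × p₂)/|p₁ × p₂|.
Here n̂_z ≈ +0.713; the vertex latitude is φ_max = arccos|n̂_z| ≈ 44.5°.
Check via Clairaut: cos φ_max = |cos φ₁| · sin C = cos(33.9°)·sin(120.7°) ≈ 0.713, again giving ≈ 44.5°.

≈ 44.5°S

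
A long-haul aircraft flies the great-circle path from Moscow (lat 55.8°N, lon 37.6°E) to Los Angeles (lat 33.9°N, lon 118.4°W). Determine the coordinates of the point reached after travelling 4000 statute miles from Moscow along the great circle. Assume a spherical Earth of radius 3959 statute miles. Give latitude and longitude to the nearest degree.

≈ lat 63°N, lon 104°W

Write both endpoints as unit vectors p₁, p₂ with components (cos φ cos λ, cos φ sin λ, sin φ).
The central angle between the endpoints is δ = arccos(p₁·p₂) ≈ 1.536 rad (88.0°). The total great-circle distance is δ·R ≈ 1.536 × 3959 ≈ 6080 mi, so the target fraction is f = 4000/6080 ≈ 0.658.
Interpolate at f ≈ 0.658 with slerp weights a = sin((1−f)δ)/sin δ ≈ 0.502, b = sin(fδ)/sin δ ≈ 0.848.
p = a·p₁ + b·p₂ ≈ (-0.111, -0.447, 0.888); φ = arcsin(p_z) ≈ 62.59°, λ = atan2(p_y, p_x) ≈ -103.97°.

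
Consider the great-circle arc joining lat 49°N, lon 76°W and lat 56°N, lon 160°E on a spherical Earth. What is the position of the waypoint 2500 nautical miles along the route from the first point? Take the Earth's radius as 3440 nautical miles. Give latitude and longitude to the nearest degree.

Write both endpoints as unit vectors p₁, p₂ with components (cos φ cos λ, cos φ sin λ, sin φ).
The central angle between the endpoints is δ = arccos(p₁·p₂) ≈ 1.137 rad (65.1°). The total great-circle distance is δ·R ≈ 1.137 × 3440 ≈ 3910 nmi, so the target fraction is f = 2500/3910 ≈ 0.639.
Interpolate at f ≈ 0.639 with slerp weights a = sin((1−f)δ)/sin δ ≈ 0.439, b = sin(fδ)/sin δ ≈ 0.732.
p = a·p₁ + b·p₂ ≈ (-0.315, -0.140, 0.939); φ = arcsin(p_z) ≈ 69.84°, λ = atan2(p_y, p_x) ≈ -156.10°.

≈ lat 70°N, lon 156°W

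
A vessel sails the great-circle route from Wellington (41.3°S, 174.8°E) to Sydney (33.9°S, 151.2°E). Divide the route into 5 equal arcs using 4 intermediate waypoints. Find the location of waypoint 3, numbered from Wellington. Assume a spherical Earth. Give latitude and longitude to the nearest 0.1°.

≈ (37.4°S, 160.1°E)

Write both endpoints as unit vectors p₁, p₂ with components (cos φ cos λ, cos φ sin λ, sin φ).
The central angle between the endpoints is δ = arccos(p₁·p₂) ≈ 0.350 rad (20.0°).
Interpolate at f = 3/5 with slerp weights a = sin((1−f)δ)/sin δ ≈ 0.407, b = sin(fδ)/sin δ ≈ 0.608.
p = a·p₁ + b·p₂ ≈ (-0.747, 0.271, -0.608); φ = arcsin(p_z) ≈ -37.42°, λ = atan2(p_y, p_x) ≈ 160.06°.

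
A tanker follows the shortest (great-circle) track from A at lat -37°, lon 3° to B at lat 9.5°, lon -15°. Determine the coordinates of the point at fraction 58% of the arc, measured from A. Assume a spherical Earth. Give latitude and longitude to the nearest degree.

Write both endpoints as unit vectors p₁, p₂ with components (cos φ cos λ, cos φ sin λ, sin φ).
The central angle between the endpoints is δ = arccos(p₁·p₂) ≈ 0.863 rad (49.5°).
Interpolate at f = 0.58 with slerp weights a = sin((1−f)δ)/sin δ ≈ 0.467, b = sin(fδ)/sin δ ≈ 0.632.
p = a·p₁ + b·p₂ ≈ (0.974, -0.142, -0.177); φ = arcsin(p_z) ≈ -10.17°, λ = atan2(p_y, p_x) ≈ -8.28°.

≈ lat -10°, lon -8°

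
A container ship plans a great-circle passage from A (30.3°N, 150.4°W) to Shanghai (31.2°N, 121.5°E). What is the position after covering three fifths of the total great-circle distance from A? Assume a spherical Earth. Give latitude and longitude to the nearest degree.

The haversine formula gives a central angle δ ≈ 1.281 rad (73.4°) between the endpoints.
Interpolate at f = 3/5 with slerp weights a = sin((1−f)δ)/sin δ ≈ 0.512, b = sin(fδ)/sin δ ≈ 0.725.
p = a·p₁ + b·p₂ ≈ (-0.708, 0.311, 0.634); φ = arcsin(p_z) ≈ 39.34°, λ = atan2(p_y, p_x) ≈ 156.30°.

≈ (39°N, 156°E)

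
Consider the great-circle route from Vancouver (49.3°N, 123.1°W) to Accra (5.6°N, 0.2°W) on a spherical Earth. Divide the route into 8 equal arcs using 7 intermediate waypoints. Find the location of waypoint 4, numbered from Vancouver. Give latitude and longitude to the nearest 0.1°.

≈ 45.4°N, 40.7°W

Convert each endpoint to a unit vector on the sphere (x = cos φ cos λ, y = cos φ sin λ, z = sin φ).
The central angle between the endpoints is δ = arccos(p₁·p₂) ≈ 1.853 rad (106.2°).
Interpolate at f = 4/8 with slerp weights a = sin((1−f)δ)/sin δ ≈ 0.832, b = sin(fδ)/sin δ ≈ 0.832.
p = a·p₁ + b·p₂ ≈ (0.532, -0.458, 0.712); φ = arcsin(p_z) ≈ 45.43°, λ = atan2(p_y, p_x) ≈ -40.70°.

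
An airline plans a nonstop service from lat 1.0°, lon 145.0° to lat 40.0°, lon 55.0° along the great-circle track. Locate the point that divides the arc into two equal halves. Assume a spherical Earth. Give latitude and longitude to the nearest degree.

≈ lat 28°, lon 108°

Write both endpoints as unit vectors p₁, p₂ with components (cos φ cos λ, cos φ sin λ, sin φ).
The central angle between the endpoints is δ = arccos(p₁·p₂) ≈ 1.560 rad (89.4°).
Interpolate at f = 1/2 with slerp weights a = sin((1−f)δ)/sin δ ≈ 0.703, b = sin(fδ)/sin δ ≈ 0.703.
p = a·p₁ + b·p₂ ≈ (-0.267, 0.845, 0.464); φ = arcsin(p_z) ≈ 27.66°, λ = atan2(p_y, p_x) ≈ 107.54°.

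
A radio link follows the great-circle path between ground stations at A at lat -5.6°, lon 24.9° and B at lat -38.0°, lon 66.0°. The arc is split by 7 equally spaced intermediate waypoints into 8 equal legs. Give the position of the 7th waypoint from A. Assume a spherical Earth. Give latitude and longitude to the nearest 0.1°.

Convert each endpoint to a unit vector on the sphere (x = cos φ cos λ, y = cos φ sin λ, z = sin φ).
The central angle between the endpoints is δ = arccos(p₁·p₂) ≈ 0.862 rad (49.4°).
Interpolate at f = 7/8 with slerp weights a = sin((1−f)δ)/sin δ ≈ 0.142, b = sin(fδ)/sin δ ≈ 0.902.
p = a·p₁ + b·p₂ ≈ (0.417, 0.709, -0.569); φ = arcsin(p_z) ≈ -34.69°, λ = atan2(p_y, p_x) ≈ 59.53°.

≈ lat -34.7°, lon 59.5°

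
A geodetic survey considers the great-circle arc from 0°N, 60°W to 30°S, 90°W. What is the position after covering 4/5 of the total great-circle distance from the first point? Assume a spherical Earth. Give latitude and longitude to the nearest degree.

From cos δ = sin φ₁ sin φ₂ + cos φ₁ cos φ₂ cos Δλ, the central angle is δ ≈ 0.723 rad (41.4°).
Interpolate at f = 4/5 with slerp weights a = sin((1−f)δ)/sin δ ≈ 0.218, b = sin(fδ)/sin δ ≈ 0.826.
p = a·p₁ + b·p₂ ≈ (0.109, -0.904, -0.413); φ = arcsin(p_z) ≈ -24.40°, λ = atan2(p_y, p_x) ≈ -83.13°.

≈ 24°S, 83°W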